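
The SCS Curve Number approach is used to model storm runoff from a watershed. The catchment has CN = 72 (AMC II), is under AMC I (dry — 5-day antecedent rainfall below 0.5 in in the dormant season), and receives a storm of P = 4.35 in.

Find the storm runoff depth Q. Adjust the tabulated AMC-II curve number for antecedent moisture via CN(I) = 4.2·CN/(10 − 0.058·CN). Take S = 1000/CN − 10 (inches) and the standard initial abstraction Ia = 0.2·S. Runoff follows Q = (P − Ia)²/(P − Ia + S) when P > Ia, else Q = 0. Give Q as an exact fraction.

CN(I) from CN(II)=72: (4.2·72)/(10 − 0.058·72) = 675/13 ≈ 51.923
S = 1000/(675/13) − 10 = 250/27 in ≈ 9.259 in
Ia = 0.2·(250/27) = 50/27 in ≈ 1.852 in
Since P=4.350 > Ia=1.852: effective rainfall P−Ia = 1349/540 in
Q = (1349/540)²/((1349/540) + 250/27) = (1819801/291600)/(6349/540) = 1819801/3428460 in ≈ 0.531 in

Q = 1819801/3428460 in ≈ 0.531 in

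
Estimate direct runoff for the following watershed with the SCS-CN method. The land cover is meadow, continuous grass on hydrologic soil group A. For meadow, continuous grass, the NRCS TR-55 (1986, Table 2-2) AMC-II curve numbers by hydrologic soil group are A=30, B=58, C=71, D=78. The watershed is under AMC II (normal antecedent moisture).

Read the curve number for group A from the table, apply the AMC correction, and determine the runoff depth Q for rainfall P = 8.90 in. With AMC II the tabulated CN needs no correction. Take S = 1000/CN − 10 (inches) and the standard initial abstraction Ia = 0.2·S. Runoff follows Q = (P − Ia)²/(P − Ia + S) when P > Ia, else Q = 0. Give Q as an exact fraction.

NRCS table: meadow, continuous grass, soil group A → CN(II) = 30
Average conditions: CN = 30 (no AMC adjustment).
Max retention: S = 1000/30 − 10 = 70/3 in (≈ 23.333 in)
Ia = 0.2·(70/3) = 14/3 in ≈ 4.667 in
P − Ia = 8.900 − 4.667 = 127/30 ≈ 4.233 in (> 0, runoff occurs)
Runoff Q = (P−Ia)²/(P−Ia+S) = (4.233)²/(4.233+23.333) = 16129/24810 ≈ 0.650 in

Q = 16129/24810 in ≈ 0.650 in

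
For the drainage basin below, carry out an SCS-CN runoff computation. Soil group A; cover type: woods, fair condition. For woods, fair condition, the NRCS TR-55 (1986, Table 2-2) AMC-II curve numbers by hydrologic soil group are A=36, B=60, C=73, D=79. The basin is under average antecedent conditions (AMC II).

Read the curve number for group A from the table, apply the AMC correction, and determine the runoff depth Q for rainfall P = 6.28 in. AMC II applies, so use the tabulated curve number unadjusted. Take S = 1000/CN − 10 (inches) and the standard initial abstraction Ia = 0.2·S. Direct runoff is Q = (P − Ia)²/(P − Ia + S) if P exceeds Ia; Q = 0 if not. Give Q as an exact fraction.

Q = 375769/1037925 in ≈ 0.362 in

NRCS table: woods, fair condition, soil group A → CN(II) = 36
Average conditions: CN = 36 (no AMC adjustment).
Retention S: 1000/CN − 10 with CN=36.000 → S = 160/9 ≈ 17.778 in
Initial abstraction Ia = S/5 = (160/9)/5 = 32/9 ≈ 3.556 in
P − Ia = 6.280 − 3.556 = 613/225 ≈ 2.724 in (> 0, runoff occurs)
Q = (613/225)²/((613/225) + 160/9) = (375769/50625)/(4613/225) = 375769/1037925 in ≈ 0.362 in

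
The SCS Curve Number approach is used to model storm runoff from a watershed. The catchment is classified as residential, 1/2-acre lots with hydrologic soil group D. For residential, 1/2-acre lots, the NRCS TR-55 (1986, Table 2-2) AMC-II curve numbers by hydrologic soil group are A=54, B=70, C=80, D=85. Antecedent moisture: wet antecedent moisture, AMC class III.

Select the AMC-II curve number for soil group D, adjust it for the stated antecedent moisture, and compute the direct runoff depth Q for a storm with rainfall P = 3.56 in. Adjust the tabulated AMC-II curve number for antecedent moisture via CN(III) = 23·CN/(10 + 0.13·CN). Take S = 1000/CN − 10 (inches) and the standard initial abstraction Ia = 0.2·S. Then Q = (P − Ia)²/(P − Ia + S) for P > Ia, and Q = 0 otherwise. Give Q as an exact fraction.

NRCS table: residential, 1/2-acre lots, soil group D → CN(II) = 85
Wet (AMC III): CN(III) = 23·85/(10 + 0.13·85) = 1955/(421/20) = 39100/421 ≈ 92.874
Retention S: 1000/CN − 10 with CN=92.874 → S = 300/391 ≈ 0.767 in
Ia = 0.2S: 0.2·0.767 = 0.153 in (exactly 60/391)
P − Ia = 3.560 − 0.153 = 33299/9775 ≈ 3.407 in (> 0, runoff occurs)
Runoff Q = (P−Ia)²/(P−Ia+S) = (3.407)²/(3.407+0.767) = 1108823401/398810225 ≈ 2.780 in

Q = 1108823401/398810225 in ≈ 2.780 in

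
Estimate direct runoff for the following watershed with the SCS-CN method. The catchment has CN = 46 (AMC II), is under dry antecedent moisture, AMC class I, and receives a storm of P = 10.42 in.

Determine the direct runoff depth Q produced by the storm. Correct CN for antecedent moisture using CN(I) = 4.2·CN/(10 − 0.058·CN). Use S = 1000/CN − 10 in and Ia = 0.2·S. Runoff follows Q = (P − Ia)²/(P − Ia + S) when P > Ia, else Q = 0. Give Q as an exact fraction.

Q = 1511732161/2124242050 in ≈ 0.712 in

Adjust CN=46 to AMC I: 4.2·46/(10 − 0.058·46) → (966/5) ÷ (1833/250) = 16100/611 ≈ 26.350
S = 1000/(16100/611) − 10 = 4500/161 in ≈ 27.950 in
Initial abstraction Ia = S/5 = (4500/161)/5 = 900/161 ≈ 5.590 in
P − Ia = 10.420 − 5.590 = 38881/8050 ≈ 4.830 in (> 0, runoff occurs)
Q = (38881/8050)²/((38881/8050) + 4500/161) = (1511732161/64802500)/(263881/8050) = 1511732161/2124242050 in ≈ 0.712 in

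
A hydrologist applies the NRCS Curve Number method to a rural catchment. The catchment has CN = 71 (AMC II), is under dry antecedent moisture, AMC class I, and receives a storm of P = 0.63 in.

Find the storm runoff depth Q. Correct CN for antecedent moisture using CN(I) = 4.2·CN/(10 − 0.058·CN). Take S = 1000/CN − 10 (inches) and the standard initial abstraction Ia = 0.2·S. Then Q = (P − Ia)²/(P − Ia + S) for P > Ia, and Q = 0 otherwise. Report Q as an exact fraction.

Q = 0 in ≈ 0.000 in

Dry (AMC I): CN(I) = 4.2·71/(10 − 0.058·71) = (1491/5)/(2941/500) = 149100/2941 ≈ 50.697
Max retention: S = 1000/(149100/2941) − 10 = 14500/1491 in (≈ 9.725 in)
Ia = 0.2·(14500/1491) = 2900/1491 in ≈ 1.945 in
P = 0.630 ≤ Ia = 1.945 in: entire storm abstracted, Q = 0.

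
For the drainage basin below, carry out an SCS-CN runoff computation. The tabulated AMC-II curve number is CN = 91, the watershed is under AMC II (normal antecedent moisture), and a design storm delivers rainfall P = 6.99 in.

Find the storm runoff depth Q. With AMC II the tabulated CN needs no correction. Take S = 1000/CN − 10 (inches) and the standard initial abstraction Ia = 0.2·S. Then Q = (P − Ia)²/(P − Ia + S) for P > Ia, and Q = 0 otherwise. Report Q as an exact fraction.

CN(II) = 91; AMC II needs no correction.
S = 1000/91 − 10 = 90/91 in ≈ 0.989 in
Initial abstraction Ia = S/5 = (90/91)/5 = 18/91 ≈ 0.198 in
Since P=6.990 > Ia=0.198: effective rainfall P−Ia = 61809/9100 in
Q: (61809/9100)² ÷ (70809/9100) = 1273450827/214787300 in (≈ 5.929 in)

Q = 1273450827/214787300 in ≈ 5.929 in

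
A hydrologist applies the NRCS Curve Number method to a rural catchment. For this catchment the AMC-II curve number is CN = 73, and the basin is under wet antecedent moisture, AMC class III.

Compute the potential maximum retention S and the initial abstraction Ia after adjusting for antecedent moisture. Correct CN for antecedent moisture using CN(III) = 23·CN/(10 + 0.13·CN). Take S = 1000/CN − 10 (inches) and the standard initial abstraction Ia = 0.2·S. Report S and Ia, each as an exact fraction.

S = 2700/1679 in ≈ 1.608 in; Ia = 540/1679 in ≈ 0.322 in

Adjust CN=73 to AMC III: 23·73/(10 + 0.13·73) → 1679 ÷ (1949/100) = 167900/1949 ≈ 86.147
S = 1000/(167900/1949) − 10 = 2700/1679 in ≈ 1.608 in
Initial abstraction Ia = S/5 = (2700/1679)/5 = 540/1679 ≈ 0.322 in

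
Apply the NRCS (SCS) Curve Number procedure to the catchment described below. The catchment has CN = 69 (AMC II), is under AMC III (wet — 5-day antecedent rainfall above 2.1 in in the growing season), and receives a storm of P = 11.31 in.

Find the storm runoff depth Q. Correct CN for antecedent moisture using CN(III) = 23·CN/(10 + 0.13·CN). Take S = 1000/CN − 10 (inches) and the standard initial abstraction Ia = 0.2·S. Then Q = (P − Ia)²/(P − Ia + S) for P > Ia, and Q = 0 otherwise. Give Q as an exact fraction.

CN(III) from CN(II)=69: (23·69)/(10 + 0.13·69) = 158700/1897 ≈ 83.658
Retention S: 1000/CN − 10 with CN=83.658 → S = 3100/1587 ≈ 1.953 in
Ia = 0.2S: 0.2·1.953 = 0.391 in (exactly 620/1587)
Excess rainfall: 11.310 − 0.391 = 10.919 in; P > Ia so Q > 0
Q: (1732897/158700)² ÷ (2042897/158700) = 3002932012609/324207753900 in (≈ 9.262 in)

Q = 3002932012609/324207753900 in ≈ 9.262 in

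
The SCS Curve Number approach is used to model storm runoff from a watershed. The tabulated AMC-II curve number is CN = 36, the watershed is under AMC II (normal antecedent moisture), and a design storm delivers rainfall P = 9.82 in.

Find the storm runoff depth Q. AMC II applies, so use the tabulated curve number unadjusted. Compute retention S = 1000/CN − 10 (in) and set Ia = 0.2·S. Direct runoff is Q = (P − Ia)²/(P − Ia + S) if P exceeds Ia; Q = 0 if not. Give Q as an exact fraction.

CN(II) = 36; AMC II needs no correction.
Max retention: S = 1000/36 − 10 = 160/9 in (≈ 17.778 in)
Ia = 0.2·(160/9) = 32/9 in ≈ 3.556 in
Excess rainfall: 9.820 − 3.556 = 6.264 in; P > Ia so Q > 0
Q: (2819/450)² ÷ (10819/450) = 7946761/4868550 in (≈ 1.632 in)

Q = 7946761/4868550 in ≈ 1.632 in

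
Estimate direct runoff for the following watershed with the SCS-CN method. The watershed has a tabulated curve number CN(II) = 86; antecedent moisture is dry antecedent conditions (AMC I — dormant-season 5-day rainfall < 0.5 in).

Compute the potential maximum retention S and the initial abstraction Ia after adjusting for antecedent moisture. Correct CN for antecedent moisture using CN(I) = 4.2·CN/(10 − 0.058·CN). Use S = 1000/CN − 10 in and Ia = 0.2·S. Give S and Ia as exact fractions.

S = 500/129 in ≈ 3.876 in; Ia = 100/129 in ≈ 0.775 in

Dry (AMC I): CN(I) = 4.2·86/(10 − 0.058·86) = (1806/5)/(1253/250) = 12900/179 ≈ 72.067
Retention S: 1000/CN − 10 with CN=72.067 → S = 500/129 ≈ 3.876 in
Ia = 0.2·(500/129) = 100/129 in ≈ 0.775 in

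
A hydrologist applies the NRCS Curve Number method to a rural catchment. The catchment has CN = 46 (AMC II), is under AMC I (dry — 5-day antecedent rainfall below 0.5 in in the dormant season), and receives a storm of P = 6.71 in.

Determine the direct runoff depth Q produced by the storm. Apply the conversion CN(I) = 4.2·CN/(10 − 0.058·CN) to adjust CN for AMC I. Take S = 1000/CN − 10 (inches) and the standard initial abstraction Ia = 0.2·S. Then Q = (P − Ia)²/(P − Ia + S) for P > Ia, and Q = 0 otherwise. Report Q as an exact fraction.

Adjust CN=46 to AMC I: 4.2·46/(10 − 0.058·46) → (966/5) ÷ (1833/250) = 16100/611 ≈ 26.350
Max retention: S = 1000/(16100/611) − 10 = 4500/161 in (≈ 27.950 in)
Initial abstraction Ia = S/5 = (4500/161)/5 = 900/161 ≈ 5.590 in
Excess rainfall: 6.710 − 5.590 = 1.120 in; P > Ia so Q > 0
Q = (18031/16100)²/((18031/16100) + 4500/161) = (325116961/259210000)/(468031/16100) = 325116961/7535299100 in ≈ 0.043 in

Q = 325116961/7535299100 in ≈ 0.043 in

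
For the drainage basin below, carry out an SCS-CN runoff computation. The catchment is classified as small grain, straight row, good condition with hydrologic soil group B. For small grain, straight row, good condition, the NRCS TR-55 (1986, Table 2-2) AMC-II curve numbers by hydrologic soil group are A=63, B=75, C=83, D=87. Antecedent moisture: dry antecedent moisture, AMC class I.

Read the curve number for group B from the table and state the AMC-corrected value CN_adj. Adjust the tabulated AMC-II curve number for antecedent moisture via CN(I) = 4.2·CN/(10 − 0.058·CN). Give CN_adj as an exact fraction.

NRCS table: small grain, straight row, good condition, soil group B → CN(II) = 75
CN(I) from CN(II)=75: (4.2·75)/(10 − 0.058·75) = 6300/113 ≈ 55.752

CN_adj = 6300/113 ≈ 55.752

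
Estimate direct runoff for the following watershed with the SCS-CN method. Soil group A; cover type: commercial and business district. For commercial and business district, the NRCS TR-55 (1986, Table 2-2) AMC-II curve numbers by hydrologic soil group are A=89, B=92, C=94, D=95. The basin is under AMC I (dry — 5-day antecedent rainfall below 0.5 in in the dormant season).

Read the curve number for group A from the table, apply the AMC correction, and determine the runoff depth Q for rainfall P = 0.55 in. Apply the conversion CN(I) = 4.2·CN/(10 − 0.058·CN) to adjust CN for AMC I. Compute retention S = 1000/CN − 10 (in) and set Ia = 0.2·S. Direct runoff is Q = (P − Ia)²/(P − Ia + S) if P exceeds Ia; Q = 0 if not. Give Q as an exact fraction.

NRCS table: commercial and business district, soil group A → CN(II) = 89
Dry (AMC I): CN(I) = 4.2·89/(10 − 0.058·89) = (1869/5)/(2419/500) = 186900/2419 ≈ 77.263
Max retention: S = 1000/(186900/2419) − 10 = 5500/1869 in (≈ 2.943 in)
Ia = 0.2S: 0.2·2.943 = 0.589 in (exactly 1100/1869)
P = 0.550 ≤ Ia = 0.589 in: entire storm abstracted, Q = 0.

Q = 0 in ≈ 0.000 in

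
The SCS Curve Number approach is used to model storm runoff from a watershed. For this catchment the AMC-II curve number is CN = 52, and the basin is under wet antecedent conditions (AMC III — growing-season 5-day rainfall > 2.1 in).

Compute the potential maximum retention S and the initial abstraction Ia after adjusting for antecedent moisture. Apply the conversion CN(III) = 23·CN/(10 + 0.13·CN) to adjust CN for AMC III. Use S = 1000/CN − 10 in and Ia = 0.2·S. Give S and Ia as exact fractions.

S = 1200/299 in ≈ 4.013 in; Ia = 240/299 in ≈ 0.803 in

Adjust CN=52 to AMC III: 23·52/(10 + 0.13·52) → 1196 ÷ (419/25) = 29900/419 ≈ 71.360
Retention S: 1000/CN − 10 with CN=71.360 → S = 1200/299 ≈ 4.013 in
Ia = 0.2·(1200/299) = 240/299 in ≈ 0.803 in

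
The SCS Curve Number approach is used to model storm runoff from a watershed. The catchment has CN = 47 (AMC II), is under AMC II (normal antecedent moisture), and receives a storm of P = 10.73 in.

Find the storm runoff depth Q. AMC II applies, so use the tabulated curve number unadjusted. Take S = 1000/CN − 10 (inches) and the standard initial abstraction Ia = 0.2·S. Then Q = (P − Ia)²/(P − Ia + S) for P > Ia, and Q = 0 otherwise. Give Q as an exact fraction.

AMC II — tabulated CN = 47 applies directly.
Retention S: 1000/CN − 10 with CN=47.000 → S = 530/47 ≈ 11.277 in
Ia = 0.2S: 0.2·11.277 = 2.255 in (exactly 106/47)
Since P=10.730 > Ia=2.255: effective rainfall P−Ia = 39831/4700 in
Runoff Q = (P−Ia)²/(P−Ia+S) = (8.475)²/(8.475+11.277) = 1586508561/436305700 ≈ 3.636 in

Q = 1586508561/436305700 in ≈ 3.636 in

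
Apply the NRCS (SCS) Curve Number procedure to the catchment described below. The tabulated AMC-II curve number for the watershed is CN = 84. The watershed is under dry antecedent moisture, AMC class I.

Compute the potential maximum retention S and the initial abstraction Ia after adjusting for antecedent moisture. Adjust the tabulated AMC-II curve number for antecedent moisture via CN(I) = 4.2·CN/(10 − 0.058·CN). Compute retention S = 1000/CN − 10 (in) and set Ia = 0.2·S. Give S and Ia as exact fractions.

Adjust CN=84 to AMC I: 4.2·84/(10 − 0.058·84) → (1764/5) ÷ (641/125) = 44100/641 ≈ 68.799
Retention S: 1000/CN − 10 with CN=68.799 → S = 2000/441 ≈ 4.535 in
Ia = 0.2·(2000/441) = 400/441 in ≈ 0.907 in

S = 2000/441 in ≈ 4.535 in; Ia = 400/441 in ≈ 0.907 in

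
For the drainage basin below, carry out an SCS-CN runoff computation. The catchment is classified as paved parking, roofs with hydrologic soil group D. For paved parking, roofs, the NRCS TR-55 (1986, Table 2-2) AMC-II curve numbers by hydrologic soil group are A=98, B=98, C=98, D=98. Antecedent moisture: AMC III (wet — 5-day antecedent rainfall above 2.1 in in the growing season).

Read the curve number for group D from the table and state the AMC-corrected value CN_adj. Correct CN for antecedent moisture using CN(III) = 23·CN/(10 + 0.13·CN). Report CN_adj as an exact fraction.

NRCS table: paved parking, roofs, soil group D → CN(II) = 98
CN(III) from CN(II)=98: (23·98)/(10 + 0.13·98) = 112700/1137 ≈ 99.120

CN_adj = 112700/1137 ≈ 99.120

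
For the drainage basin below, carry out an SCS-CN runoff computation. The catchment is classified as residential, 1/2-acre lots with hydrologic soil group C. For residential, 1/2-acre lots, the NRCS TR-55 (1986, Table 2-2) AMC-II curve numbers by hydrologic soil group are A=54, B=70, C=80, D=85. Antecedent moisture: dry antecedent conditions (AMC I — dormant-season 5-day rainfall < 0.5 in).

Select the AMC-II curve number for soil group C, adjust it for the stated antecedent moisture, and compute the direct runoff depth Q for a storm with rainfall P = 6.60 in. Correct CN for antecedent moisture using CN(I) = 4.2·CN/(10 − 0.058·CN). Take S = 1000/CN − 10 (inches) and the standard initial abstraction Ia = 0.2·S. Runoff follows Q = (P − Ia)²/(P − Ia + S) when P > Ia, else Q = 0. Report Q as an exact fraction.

Q = 322624/125265 in ≈ 2.576 in

NRCS table: residential, 1/2-acre lots, soil group C → CN(II) = 80
Adjust CN=80 to AMC I: 4.2·80/(10 − 0.058·80) → 336 ÷ (134/25) = 4200/67 ≈ 62.687
S = 1000/(4200/67) − 10 = 125/21 in ≈ 5.952 in
Ia = 0.2·(125/21) = 25/21 in ≈ 1.190 in
Excess rainfall: 6.600 − 1.190 = 5.410 in; P > Ia so Q > 0
Q = (568/105)²/((568/105) + 125/21) = (322624/11025)/(1193/105) = 322624/125265 in ≈ 2.576 in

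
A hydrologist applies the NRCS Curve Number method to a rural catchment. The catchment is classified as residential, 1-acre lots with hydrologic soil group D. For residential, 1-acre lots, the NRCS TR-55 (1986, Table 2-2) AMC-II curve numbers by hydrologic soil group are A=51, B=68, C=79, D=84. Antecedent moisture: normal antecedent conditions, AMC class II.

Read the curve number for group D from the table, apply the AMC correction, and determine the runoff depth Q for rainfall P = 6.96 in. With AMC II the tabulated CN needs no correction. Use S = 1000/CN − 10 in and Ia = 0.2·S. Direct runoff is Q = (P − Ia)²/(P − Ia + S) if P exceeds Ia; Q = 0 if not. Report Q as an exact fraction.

NRCS table: residential, 1-acre lots, soil group D → CN(II) = 84
Average conditions: CN = 84 (no AMC adjustment).
Max retention: S = 1000/84 − 10 = 40/21 in (≈ 1.905 in)
Initial abstraction Ia = S/5 = (40/21)/5 = 8/21 ≈ 0.381 in
Excess rainfall: 6.960 − 0.381 = 6.579 in; P > Ia so Q > 0
Q: (3454/525)² ÷ (4454/525) = 5965058/1169175 in (≈ 5.102 in)

Q = 5965058/1169175 in ≈ 5.102 in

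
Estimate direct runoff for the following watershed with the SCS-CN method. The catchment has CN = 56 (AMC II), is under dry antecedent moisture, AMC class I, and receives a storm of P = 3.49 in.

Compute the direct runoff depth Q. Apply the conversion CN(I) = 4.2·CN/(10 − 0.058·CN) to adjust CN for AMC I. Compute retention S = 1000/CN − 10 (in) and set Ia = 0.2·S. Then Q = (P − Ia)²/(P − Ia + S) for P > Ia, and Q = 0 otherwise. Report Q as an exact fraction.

Q = 0 in ≈ 0.000 in

CN(I) from CN(II)=56: (4.2·56)/(10 − 0.058·56) = 7350/211 ≈ 34.834
Retention S: 1000/CN − 10 with CN=34.834 → S = 2750/147 ≈ 18.707 in
Ia = 0.2·(2750/147) = 550/147 in ≈ 3.741 in
P = 3.490 ≤ Ia = 3.741 in: entire storm abstracted, Q = 0.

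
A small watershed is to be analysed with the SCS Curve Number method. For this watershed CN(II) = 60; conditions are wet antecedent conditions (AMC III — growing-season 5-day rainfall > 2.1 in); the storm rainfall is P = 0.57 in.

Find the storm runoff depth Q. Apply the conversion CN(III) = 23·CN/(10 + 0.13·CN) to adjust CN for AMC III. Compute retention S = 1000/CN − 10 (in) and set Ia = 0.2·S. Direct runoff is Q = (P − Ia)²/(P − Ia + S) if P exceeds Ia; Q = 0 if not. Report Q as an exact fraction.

Q = 0 in ≈ 0.000 in

Adjust CN=60 to AMC III: 23·60/(10 + 0.13·60) → 1380 ÷ (89/5) = 6900/89 ≈ 77.528
S = 1000/(6900/89) − 10 = 200/69 in ≈ 2.899 in
Initial abstraction Ia = S/5 = (200/69)/5 = 40/69 ≈ 0.580 in
P = 0.570 ≤ Ia = 0.580 in: entire storm abstracted, Q = 0.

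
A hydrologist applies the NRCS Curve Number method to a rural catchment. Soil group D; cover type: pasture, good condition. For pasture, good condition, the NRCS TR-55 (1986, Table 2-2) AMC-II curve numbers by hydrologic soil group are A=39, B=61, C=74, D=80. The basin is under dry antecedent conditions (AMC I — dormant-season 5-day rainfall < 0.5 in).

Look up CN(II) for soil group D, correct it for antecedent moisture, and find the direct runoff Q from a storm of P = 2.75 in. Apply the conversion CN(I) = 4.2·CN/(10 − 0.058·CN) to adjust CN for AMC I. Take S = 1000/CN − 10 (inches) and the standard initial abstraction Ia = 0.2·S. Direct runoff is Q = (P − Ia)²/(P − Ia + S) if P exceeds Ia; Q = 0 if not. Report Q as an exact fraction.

Q = 17161/53004 in ≈ 0.324 in

NRCS table: pasture, good condition, soil group D → CN(II) = 80
CN(I) from CN(II)=80: (4.2·80)/(10 − 0.058·80) = 4200/67 ≈ 62.687
S = 1000/(4200/67) − 10 = 125/21 in ≈ 5.952 in
Initial abstraction Ia = S/5 = (125/21)/5 = 25/21 ≈ 1.190 in
Excess rainfall: 2.750 − 1.190 = 1.560 in; P > Ia so Q > 0
Q: (131/84)² ÷ (631/84) = 17161/53004 in (≈ 0.324 in)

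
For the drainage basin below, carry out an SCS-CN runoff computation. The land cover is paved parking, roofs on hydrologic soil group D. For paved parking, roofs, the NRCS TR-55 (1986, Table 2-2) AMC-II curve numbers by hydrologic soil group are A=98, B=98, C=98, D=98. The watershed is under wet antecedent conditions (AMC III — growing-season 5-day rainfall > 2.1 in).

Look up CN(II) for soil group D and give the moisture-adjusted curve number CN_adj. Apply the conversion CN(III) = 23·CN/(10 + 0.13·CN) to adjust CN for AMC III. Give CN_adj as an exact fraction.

CN_adj = 112700/1137 ≈ 99.120

NRCS table: paved parking, roofs, soil group D → CN(II) = 98
CN(III) from CN(II)=98: (23·98)/(10 + 0.13·98) = 112700/1137 ≈ 99.120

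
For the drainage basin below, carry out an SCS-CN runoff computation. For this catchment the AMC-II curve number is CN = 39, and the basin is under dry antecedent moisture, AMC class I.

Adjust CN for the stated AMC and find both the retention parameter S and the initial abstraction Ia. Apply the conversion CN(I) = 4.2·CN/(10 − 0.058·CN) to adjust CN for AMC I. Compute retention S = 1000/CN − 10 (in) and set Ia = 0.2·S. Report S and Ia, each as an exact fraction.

S = 30500/819 in ≈ 37.241 in; Ia = 6100/819 in ≈ 7.448 in

Dry (AMC I): CN(I) = 4.2·39/(10 − 0.058·39) = (819/5)/(3869/500) = 81900/3869 ≈ 21.168
Retention S: 1000/CN − 10 with CN=21.168 → S = 30500/819 ≈ 37.241 in
Ia = 0.2S: 0.2·37.241 = 7.448 in (exactly 6100/819)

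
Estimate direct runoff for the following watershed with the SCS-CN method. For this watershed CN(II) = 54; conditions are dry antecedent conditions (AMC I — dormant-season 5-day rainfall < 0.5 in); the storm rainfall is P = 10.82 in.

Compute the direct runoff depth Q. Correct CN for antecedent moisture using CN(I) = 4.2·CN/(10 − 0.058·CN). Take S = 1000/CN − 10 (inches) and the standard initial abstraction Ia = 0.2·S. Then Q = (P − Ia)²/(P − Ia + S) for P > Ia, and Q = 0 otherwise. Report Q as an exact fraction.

Q = 36766912009/21737277450 in ≈ 1.691 in

Dry (AMC I): CN(I) = 4.2·54/(10 − 0.058·54) = (1134/5)/(1717/250) = 56700/1717 ≈ 33.023
S = 1000/(56700/1717) − 10 = 11500/567 in ≈ 20.282 in
Ia = 0.2·(11500/567) = 2300/567 in ≈ 4.056 in
P − Ia = 10.820 − 4.056 = 191747/28350 ≈ 6.764 in (> 0, runoff occurs)
Q = (191747/28350)²/((191747/28350) + 11500/567) = (36766912009/803722500)/(766747/28350) = 36766912009/21737277450 in ≈ 1.691 in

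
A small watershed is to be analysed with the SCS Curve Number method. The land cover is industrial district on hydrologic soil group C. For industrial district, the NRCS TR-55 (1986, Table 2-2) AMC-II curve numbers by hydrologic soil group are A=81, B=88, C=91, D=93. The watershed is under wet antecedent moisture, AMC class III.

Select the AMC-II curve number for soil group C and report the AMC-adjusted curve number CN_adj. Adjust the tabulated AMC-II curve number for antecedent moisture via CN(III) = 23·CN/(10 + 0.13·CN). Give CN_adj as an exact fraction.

CN_adj = 209300/2183 ≈ 95.877

NRCS table: industrial district, soil group C → CN(II) = 91
Wet (AMC III): CN(III) = 23·91/(10 + 0.13·91) = 2093/(2183/100) = 209300/2183 ≈ 95.877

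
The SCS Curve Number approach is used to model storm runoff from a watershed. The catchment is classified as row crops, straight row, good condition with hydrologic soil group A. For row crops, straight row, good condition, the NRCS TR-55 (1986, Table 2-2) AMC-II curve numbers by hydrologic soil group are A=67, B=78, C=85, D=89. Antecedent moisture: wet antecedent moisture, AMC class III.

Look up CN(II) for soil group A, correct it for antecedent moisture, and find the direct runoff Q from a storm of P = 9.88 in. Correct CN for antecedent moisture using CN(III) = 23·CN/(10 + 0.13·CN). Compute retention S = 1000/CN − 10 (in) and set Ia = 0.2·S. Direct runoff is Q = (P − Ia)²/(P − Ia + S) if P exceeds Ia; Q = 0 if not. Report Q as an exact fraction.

NRCS table: row crops, straight row, good condition, soil group A → CN(II) = 67
Adjust CN=67 to AMC III: 23·67/(10 + 0.13·67) → 1541 ÷ (1871/100) = 154100/1871 ≈ 82.362
S = 1000/(154100/1871) − 10 = 3300/1541 in ≈ 2.141 in
Initial abstraction Ia = S/5 = (3300/1541)/5 = 660/1541 ≈ 0.428 in
Since P=9.880 > Ia=0.428: effective rainfall P−Ia = 364127/38525 in
Q: (364127/38525)² ÷ (446627/38525) = 132588472129/17206305175 in (≈ 7.706 in)

Q = 132588472129/17206305175 in ≈ 7.706 in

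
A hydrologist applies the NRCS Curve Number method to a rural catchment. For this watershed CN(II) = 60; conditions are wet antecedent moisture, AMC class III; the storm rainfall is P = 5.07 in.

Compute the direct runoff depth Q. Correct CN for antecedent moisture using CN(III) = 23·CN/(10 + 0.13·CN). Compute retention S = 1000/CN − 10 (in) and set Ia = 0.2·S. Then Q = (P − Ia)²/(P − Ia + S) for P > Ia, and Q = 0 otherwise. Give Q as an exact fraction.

CN(III) from CN(II)=60: (23·60)/(10 + 0.13·60) = 6900/89 ≈ 77.528
S = 1000/(6900/89) − 10 = 200/69 in ≈ 2.899 in
Ia = 0.2·(200/69) = 40/69 in ≈ 0.580 in
Excess rainfall: 5.070 − 0.580 = 4.490 in; P > Ia so Q > 0
Runoff Q = (P−Ia)²/(P−Ia+S) = (4.490)²/(4.490+2.899) = 959946289/351782700 ≈ 2.729 in

Q = 959946289/351782700 in ≈ 2.729 in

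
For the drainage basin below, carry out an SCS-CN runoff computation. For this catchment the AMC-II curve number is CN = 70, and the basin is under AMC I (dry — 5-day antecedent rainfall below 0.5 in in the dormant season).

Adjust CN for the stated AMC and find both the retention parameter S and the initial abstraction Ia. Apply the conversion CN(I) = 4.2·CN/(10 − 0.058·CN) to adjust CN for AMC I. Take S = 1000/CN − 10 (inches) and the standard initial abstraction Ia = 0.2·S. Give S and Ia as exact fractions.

S = 500/49 in ≈ 10.204 in; Ia = 100/49 in ≈ 2.041 in

Dry (AMC I): CN(I) = 4.2·70/(10 − 0.058·70) = 294/(297/50) = 4900/99 ≈ 49.495
Max retention: S = 1000/(4900/99) − 10 = 500/49 in (≈ 10.204 in)
Initial abstraction Ia = S/5 = (500/49)/5 = 100/49 ≈ 2.041 in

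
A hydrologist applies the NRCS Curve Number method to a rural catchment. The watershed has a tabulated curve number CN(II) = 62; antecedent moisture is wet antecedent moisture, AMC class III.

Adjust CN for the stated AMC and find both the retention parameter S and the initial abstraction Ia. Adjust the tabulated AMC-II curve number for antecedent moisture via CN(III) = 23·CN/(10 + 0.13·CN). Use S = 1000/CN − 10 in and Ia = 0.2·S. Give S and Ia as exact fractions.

CN(III) from CN(II)=62: (23·62)/(10 + 0.13·62) = 71300/903 ≈ 78.959
S = 1000/(71300/903) − 10 = 1900/713 in ≈ 2.665 in
Ia = 0.2S: 0.2·2.665 = 0.533 in (exactly 380/713)

S = 1900/713 in ≈ 2.665 in; Ia = 380/713 in ≈ 0.533 in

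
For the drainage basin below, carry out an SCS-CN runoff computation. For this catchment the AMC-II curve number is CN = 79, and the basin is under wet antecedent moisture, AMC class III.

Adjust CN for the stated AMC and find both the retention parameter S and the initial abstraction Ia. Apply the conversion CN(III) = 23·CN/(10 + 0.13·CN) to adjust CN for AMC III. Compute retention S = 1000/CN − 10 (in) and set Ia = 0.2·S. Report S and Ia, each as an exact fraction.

S = 2100/1817 in ≈ 1.156 in; Ia = 420/1817 in ≈ 0.231 in

Adjust CN=79 to AMC III: 23·79/(10 + 0.13·79) → 1817 ÷ (2027/100) = 181700/2027 ≈ 89.640
Retention S: 1000/CN − 10 with CN=89.640 → S = 2100/1817 ≈ 1.156 in
Ia = 0.2S: 0.2·1.156 = 0.231 in (exactly 420/1817)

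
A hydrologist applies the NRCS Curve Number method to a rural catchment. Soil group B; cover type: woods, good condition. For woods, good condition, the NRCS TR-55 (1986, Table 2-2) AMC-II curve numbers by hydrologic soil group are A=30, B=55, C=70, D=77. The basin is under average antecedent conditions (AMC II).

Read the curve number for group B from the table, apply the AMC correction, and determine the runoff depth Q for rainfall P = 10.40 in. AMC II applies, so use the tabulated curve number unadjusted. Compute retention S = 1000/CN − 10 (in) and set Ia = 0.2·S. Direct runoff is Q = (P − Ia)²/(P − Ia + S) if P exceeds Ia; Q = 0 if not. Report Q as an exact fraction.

NRCS table: woods, good condition, soil group B → CN(II) = 55
CN(II) = 55; AMC II needs no correction.
Max retention: S = 1000/55 − 10 = 90/11 in (≈ 8.182 in)
Ia = 0.2·(90/11) = 18/11 in ≈ 1.636 in
Excess rainfall: 10.400 − 1.636 = 8.764 in; P > Ia so Q > 0
Q = (482/55)²/((482/55) + 90/11) = (232324/3025)/(932/55) = 58081/12815 in ≈ 4.532 in

Q = 58081/12815 in ≈ 4.532 in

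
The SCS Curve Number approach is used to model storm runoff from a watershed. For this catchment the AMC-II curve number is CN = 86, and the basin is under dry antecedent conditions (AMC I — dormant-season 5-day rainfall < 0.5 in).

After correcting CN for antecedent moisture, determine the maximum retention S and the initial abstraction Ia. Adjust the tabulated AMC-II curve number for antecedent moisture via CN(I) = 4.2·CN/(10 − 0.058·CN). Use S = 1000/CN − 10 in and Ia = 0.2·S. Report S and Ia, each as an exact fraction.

S = 500/129 in ≈ 3.876 in; Ia = 100/129 in ≈ 0.775 in

Dry (AMC I): CN(I) = 4.2·86/(10 − 0.058·86) = (1806/5)/(1253/250) = 12900/179 ≈ 72.067
Retention S: 1000/CN − 10 with CN=72.067 → S = 500/129 ≈ 3.876 in
Ia = 0.2S: 0.2·3.876 = 0.775 in (exactly 100/129)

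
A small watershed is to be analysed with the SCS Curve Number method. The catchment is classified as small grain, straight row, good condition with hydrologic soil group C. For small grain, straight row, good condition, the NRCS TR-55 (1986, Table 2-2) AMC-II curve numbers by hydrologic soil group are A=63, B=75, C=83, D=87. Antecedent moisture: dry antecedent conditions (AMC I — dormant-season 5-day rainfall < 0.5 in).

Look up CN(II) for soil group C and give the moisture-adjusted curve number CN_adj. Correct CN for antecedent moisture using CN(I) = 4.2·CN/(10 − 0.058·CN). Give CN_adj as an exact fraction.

CN_adj = 174300/2593 ≈ 67.219

NRCS table: small grain, straight row, good condition, soil group C → CN(II) = 83
Dry (AMC I): CN(I) = 4.2·83/(10 − 0.058·83) = (1743/5)/(2593/500) = 174300/2593 ≈ 67.219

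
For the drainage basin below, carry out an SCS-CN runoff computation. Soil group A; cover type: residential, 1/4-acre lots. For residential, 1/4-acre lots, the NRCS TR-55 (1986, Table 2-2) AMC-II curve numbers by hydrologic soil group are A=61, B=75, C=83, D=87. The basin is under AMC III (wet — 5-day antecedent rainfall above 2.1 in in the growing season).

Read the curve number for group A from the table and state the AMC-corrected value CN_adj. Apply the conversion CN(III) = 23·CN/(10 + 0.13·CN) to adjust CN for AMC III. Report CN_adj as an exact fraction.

CN_adj = 140300/1793 ≈ 78.249

NRCS table: residential, 1/4-acre lots, soil group A → CN(II) = 61
Wet (AMC III): CN(III) = 23·61/(10 + 0.13·61) = 1403/(1793/100) = 140300/1793 ≈ 78.249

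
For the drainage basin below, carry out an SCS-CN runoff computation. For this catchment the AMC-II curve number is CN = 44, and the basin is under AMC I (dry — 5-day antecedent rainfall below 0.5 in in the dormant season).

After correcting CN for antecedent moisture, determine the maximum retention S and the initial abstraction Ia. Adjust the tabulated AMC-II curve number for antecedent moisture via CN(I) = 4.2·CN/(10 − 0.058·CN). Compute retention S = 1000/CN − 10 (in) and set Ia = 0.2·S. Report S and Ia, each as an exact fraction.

S = 1000/33 in ≈ 30.303 in; Ia = 200/33 in ≈ 6.061 in

CN(I) from CN(II)=44: (4.2·44)/(10 − 0.058·44) = 3300/133 ≈ 24.812
Max retention: S = 1000/(3300/133) − 10 = 1000/33 in (≈ 30.303 in)
Initial abstraction Ia = S/5 = (1000/33)/5 = 200/33 ≈ 6.061 in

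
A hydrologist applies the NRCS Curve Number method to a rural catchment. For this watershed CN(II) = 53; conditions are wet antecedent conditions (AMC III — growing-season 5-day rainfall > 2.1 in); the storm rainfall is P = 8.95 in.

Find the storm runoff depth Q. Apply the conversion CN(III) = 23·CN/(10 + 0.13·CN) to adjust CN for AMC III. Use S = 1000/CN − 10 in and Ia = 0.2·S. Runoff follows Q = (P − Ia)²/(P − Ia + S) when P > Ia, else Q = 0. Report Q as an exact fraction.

Wet (AMC III): CN(III) = 23·53/(10 + 0.13·53) = 1219/(1689/100) = 121900/1689 ≈ 72.173
S = 1000/(121900/1689) − 10 = 4700/1219 in ≈ 3.856 in
Ia = 0.2·(4700/1219) = 940/1219 in ≈ 0.771 in
P − Ia = 8.950 − 0.771 = 199401/24380 ≈ 8.179 in (> 0, runoff occurs)
Q = (199401/24380)²/((199401/24380) + 4700/1219) = (39760758801/594384400)/(293401/24380) = 39760758801/7153116380 in ≈ 5.559 in

Q = 39760758801/7153116380 in ≈ 5.559 in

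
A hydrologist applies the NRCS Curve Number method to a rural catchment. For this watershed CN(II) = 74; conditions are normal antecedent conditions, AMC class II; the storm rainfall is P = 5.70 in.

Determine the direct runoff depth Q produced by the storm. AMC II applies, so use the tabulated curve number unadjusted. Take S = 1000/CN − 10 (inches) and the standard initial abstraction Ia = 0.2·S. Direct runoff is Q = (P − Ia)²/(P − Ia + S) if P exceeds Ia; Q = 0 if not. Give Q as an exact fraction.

Q = 3418801/1165130 in ≈ 2.934 in

CN(II) = 74; AMC II needs no correction.
Max retention: S = 1000/74 − 10 = 130/37 in (≈ 3.514 in)
Ia = 0.2·(130/37) = 26/37 in ≈ 0.703 in
Excess rainfall: 5.700 − 0.703 = 4.997 in; P > Ia so Q > 0
Q: (1849/370)² ÷ (3149/370) = 3418801/1165130 in (≈ 2.934 in)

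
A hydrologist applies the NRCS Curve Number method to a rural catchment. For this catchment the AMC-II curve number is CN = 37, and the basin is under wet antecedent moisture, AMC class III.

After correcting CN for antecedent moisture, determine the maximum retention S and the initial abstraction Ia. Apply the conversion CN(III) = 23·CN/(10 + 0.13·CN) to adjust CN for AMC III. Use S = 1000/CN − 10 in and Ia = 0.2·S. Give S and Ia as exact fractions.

CN(III) from CN(II)=37: (23·37)/(10 + 0.13·37) = 85100/1481 ≈ 57.461
S = 1000/(85100/1481) − 10 = 6300/851 in ≈ 7.403 in
Initial abstraction Ia = S/5 = (6300/851)/5 = 1260/851 ≈ 1.481 in

S = 6300/851 in ≈ 7.403 in; Ia = 1260/851 in ≈ 1.481 in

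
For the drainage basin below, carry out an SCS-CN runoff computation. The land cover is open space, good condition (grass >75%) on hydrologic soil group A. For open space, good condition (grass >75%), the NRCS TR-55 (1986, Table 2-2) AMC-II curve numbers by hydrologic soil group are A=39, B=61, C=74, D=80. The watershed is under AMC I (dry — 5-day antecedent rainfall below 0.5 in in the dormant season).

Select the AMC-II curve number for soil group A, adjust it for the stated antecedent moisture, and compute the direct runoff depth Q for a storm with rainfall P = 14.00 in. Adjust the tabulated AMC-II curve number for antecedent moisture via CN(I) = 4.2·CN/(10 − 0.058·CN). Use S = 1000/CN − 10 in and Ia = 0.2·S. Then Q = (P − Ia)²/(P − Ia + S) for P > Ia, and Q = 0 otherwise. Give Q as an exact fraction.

Q = 14396978/14687127 in ≈ 0.980 in

NRCS table: open space, good condition (grass >75%), soil group A → CN(II) = 39
CN(I) from CN(II)=39: (4.2·39)/(10 − 0.058·39) = 81900/3869 ≈ 21.168
Retention S: 1000/CN − 10 with CN=21.168 → S = 30500/819 ≈ 37.241 in
Ia = 0.2·(30500/819) = 6100/819 in ≈ 7.448 in
Excess rainfall: 14.000 − 7.448 = 6.552 in; P > Ia so Q > 0
Q = (5366/819)²/((5366/819) + 30500/819) = (28793956/670761)/(35866/819) = 14396978/14687127 in ≈ 0.980 in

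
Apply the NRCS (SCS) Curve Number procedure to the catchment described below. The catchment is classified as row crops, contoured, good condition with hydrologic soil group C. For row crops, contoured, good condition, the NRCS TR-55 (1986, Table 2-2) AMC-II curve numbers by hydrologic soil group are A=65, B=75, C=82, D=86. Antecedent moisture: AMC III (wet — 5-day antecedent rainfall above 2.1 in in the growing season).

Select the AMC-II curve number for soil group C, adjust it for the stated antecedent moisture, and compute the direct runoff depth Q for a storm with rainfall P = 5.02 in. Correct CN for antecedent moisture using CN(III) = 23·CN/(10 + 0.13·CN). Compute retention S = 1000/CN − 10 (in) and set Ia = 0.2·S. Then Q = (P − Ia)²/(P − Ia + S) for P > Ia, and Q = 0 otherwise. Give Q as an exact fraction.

Q = 51844102249/12857474950 in ≈ 4.032 in

NRCS table: row crops, contoured, good condition, soil group C → CN(II) = 82
CN(III) from CN(II)=82: (23·82)/(10 + 0.13·82) = 94300/1033 ≈ 91.288
Retention S: 1000/CN − 10 with CN=91.288 → S = 900/943 ≈ 0.954 in
Initial abstraction Ia = S/5 = (900/943)/5 = 180/943 ≈ 0.191 in
P − Ia = 5.020 − 0.191 = 227693/47150 ≈ 4.829 in (> 0, runoff occurs)
Q: (227693/47150)² ÷ (272693/47150) = 51844102249/12857474950 in (≈ 4.032 in)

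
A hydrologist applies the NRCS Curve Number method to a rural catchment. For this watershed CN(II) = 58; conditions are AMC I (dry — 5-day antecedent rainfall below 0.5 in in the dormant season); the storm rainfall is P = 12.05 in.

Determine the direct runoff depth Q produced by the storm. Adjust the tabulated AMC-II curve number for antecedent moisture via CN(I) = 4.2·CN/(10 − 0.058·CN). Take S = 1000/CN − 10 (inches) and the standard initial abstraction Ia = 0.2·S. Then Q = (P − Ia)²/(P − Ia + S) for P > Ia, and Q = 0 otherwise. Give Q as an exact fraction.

Dry (AMC I): CN(I) = 4.2·58/(10 − 0.058·58) = (1218/5)/(1659/250) = 2900/79 ≈ 36.709
S = 1000/(2900/79) − 10 = 500/29 in ≈ 17.241 in
Initial abstraction Ia = S/5 = (500/29)/5 = 100/29 ≈ 3.448 in
P − Ia = 12.050 − 3.448 = 4989/580 ≈ 8.602 in (> 0, runoff occurs)
Q: (4989/580)² ÷ (14989/580) = 24890121/8693620 in (≈ 2.863 in)

Q = 24890121/8693620 in ≈ 2.863 in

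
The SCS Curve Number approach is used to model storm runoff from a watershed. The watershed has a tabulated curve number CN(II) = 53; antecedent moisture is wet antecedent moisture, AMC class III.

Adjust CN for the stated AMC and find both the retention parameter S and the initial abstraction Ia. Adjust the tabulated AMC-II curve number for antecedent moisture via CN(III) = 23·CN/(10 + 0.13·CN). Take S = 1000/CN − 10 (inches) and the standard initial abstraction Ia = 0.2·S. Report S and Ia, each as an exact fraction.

CN(III) from CN(II)=53: (23·53)/(10 + 0.13·53) = 121900/1689 ≈ 72.173
Max retention: S = 1000/(121900/1689) − 10 = 4700/1219 in (≈ 3.856 in)
Ia = 0.2·(4700/1219) = 940/1219 in ≈ 0.771 in

S = 4700/1219 in ≈ 3.856 in; Ia = 940/1219 in ≈ 0.771 in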